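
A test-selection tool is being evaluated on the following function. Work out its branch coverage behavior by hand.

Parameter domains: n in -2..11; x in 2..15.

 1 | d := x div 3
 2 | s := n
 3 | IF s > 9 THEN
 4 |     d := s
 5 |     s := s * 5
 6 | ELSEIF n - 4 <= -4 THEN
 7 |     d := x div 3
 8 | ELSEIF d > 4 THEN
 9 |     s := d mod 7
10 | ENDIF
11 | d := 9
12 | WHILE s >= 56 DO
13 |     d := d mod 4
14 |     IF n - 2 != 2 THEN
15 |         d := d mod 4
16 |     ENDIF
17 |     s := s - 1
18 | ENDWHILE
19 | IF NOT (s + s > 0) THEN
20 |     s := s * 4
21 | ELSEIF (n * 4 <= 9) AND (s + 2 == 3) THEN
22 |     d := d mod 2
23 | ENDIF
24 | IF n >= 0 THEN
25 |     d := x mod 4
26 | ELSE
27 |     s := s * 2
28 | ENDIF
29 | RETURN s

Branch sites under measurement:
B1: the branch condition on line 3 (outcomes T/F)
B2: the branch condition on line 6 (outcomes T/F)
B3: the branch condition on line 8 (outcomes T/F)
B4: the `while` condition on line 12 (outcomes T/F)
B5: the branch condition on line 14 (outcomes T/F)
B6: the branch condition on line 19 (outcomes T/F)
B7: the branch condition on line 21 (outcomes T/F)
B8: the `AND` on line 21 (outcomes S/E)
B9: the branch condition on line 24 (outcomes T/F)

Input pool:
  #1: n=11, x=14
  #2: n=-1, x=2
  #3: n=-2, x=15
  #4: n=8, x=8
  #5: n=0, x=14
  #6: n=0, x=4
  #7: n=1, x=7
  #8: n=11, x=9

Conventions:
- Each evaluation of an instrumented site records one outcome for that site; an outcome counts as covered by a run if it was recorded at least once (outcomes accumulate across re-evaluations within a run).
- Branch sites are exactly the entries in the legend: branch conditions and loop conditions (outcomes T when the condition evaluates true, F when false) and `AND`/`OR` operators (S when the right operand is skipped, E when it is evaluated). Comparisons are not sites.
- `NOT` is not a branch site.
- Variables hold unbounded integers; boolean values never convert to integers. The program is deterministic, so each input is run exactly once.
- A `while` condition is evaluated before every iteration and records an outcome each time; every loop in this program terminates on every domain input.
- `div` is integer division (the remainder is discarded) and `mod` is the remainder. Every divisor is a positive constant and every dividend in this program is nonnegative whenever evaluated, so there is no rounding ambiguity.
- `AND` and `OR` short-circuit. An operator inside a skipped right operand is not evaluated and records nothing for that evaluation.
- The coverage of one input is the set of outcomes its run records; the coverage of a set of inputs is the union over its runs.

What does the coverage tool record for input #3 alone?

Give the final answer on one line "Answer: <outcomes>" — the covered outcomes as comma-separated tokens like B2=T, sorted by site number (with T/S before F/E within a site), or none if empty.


Tracing the run of input #3 (n=-2, x=15):
  B1->F, B2->T, B4->F, B6->T, B9->F
as a set, this run covers: B1=F, B2=T, B4=F, B6=T, B9=F
Answer: B1=F, B2=T, B4=F, B6=T, B9=F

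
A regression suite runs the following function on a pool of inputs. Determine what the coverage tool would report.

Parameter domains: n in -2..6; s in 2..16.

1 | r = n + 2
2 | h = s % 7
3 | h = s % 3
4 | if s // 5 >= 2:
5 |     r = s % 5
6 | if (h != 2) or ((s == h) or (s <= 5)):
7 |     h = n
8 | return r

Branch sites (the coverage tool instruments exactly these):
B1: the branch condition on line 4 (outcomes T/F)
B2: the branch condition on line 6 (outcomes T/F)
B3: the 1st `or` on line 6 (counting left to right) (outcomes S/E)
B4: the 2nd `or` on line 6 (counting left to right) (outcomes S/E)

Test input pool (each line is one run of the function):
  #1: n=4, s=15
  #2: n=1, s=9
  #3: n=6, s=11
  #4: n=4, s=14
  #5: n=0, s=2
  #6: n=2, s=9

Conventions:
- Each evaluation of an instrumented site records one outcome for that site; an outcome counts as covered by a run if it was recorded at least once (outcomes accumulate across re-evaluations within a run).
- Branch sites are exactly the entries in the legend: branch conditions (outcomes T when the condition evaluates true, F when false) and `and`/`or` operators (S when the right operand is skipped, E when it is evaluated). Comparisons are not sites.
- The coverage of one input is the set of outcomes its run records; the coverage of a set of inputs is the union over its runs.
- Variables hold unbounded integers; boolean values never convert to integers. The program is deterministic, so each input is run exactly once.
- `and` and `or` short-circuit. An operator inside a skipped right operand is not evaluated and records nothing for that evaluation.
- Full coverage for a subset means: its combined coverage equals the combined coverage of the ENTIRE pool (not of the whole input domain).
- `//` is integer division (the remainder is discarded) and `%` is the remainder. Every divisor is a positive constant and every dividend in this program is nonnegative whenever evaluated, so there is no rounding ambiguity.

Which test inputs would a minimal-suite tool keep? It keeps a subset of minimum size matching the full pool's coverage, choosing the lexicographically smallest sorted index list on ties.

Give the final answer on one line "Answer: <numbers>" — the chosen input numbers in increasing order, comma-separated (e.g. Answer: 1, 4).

#1 (n=4, s=15) -> B1->T, B3->S, B2->T; covered: B1=T, B2=T, B3=S
#2 (n=1, s=9) -> B1->F, B3->S, B2->T; covered: B1=F, B2=T, B3=S
#3 (n=6, s=11) -> B1->T, B3->E, B4->E, B2->F; covered: B1=T, B2=F, B3=E, B4=E
#4 (n=4, s=14) -> B1->T, B3->E, B4->E, B2->F; covered: B1=T, B2=F, B3=E, B4=E
#5 (n=0, s=2) -> B1->F, B3->E, B4->S, B2->T; covered: B1=F, B2=T, B3=E, B4=S
#6 (n=2, s=9) -> B1->F, B3->S, B2->T; covered: B1=F, B2=T, B3=S
together the pool reaches 8 outcomes: B1=T, B1=F, B2=T, B2=F, B3=S, B3=E, B4=S, B4=E
no size-1 subset reaches all 8 outcomes (best union: 4/8)
no size-2 subset reaches all 8 outcomes (best union: 7/8)
inputs {1, 3, 5} (size 3) cover everything; no size-3 subset with a lexicographically smaller index list covers all 8

Answer: 1, 3, 5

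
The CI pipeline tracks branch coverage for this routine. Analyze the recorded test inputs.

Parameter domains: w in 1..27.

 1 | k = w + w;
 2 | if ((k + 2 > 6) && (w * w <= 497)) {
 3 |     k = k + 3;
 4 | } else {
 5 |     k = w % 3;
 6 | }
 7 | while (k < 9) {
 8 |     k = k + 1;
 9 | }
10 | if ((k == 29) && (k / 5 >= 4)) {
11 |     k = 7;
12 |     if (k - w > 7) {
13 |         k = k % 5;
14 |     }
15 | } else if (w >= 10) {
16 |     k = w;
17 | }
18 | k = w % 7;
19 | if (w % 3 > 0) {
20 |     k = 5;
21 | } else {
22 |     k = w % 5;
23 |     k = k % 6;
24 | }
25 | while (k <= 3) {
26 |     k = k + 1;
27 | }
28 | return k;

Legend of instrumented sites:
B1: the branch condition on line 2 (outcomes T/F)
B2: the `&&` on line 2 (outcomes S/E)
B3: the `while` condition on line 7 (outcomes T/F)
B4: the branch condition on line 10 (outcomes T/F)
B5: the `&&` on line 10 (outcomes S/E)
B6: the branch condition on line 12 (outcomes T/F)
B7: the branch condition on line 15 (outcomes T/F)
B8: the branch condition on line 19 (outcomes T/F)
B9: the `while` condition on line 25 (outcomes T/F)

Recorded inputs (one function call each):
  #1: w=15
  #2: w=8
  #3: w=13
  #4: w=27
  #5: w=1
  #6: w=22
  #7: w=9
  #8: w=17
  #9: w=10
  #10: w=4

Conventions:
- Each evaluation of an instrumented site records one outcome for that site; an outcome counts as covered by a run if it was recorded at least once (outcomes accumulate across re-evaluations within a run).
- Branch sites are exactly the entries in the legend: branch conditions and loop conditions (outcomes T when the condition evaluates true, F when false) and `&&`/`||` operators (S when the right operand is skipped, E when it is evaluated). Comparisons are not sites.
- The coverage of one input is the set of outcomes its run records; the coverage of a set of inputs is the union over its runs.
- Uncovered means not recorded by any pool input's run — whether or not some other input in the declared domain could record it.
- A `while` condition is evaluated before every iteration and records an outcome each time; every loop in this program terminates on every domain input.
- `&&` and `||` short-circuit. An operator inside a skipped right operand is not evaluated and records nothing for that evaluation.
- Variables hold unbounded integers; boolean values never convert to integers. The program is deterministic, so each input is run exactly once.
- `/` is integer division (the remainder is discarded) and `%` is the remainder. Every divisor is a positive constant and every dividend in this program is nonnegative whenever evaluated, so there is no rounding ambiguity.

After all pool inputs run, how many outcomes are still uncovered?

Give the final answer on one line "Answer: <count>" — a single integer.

test 1 (w=15) hits B1=T, B2=E, B3=F, B4=F, B5=S, B7=T, B8=F, B9=T, B9=F
test 2 (w=8) hits B1=T, B2=E, B3=F, B4=F, B5=S, B7=F, B8=T, B9=F
test 3 (w=13) hits B1=T, B2=E, B3=F, B4=T, B5=E, B6=F, B8=T, B9=F
test 4 (w=27) hits B1=F, B2=E, B3=T, B3=F, B4=F, B5=S, B7=T, B8=F, B9=T, B9=F
test 5 (w=1) hits B1=F, B2=S, B3=T, B3=F, B4=F, B5=S, B7=F, B8=T, B9=F
test 6 (w=22) hits B1=T, B2=E, B3=F, B4=F, B5=S, B7=T, B8=T, B9=F
test 7 (w=9) hits B1=T, B2=E, B3=F, B4=F, B5=S, B7=F, B8=F, B9=F
test 8 (w=17) hits B1=T, B2=E, B3=F, B4=F, B5=S, B7=T, B8=T, B9=F
test 9 (w=10) hits B1=T, B2=E, B3=F, B4=F, B5=S, B7=T, B8=T, B9=F
test 10 (w=4) hits B1=T, B2=E, B3=F, B4=F, B5=S, B7=F, B8=T, B9=F
union over the pool: B1=T, B1=F, B2=S, B2=E, B3=T, B3=F, B4=T, B4=F, B5=S, B5=E, B6=F, B7=T, B7=F, B8=T, B8=F, B9=T, B9=F
uncovered (1 of 18): B6=T

Answer: 1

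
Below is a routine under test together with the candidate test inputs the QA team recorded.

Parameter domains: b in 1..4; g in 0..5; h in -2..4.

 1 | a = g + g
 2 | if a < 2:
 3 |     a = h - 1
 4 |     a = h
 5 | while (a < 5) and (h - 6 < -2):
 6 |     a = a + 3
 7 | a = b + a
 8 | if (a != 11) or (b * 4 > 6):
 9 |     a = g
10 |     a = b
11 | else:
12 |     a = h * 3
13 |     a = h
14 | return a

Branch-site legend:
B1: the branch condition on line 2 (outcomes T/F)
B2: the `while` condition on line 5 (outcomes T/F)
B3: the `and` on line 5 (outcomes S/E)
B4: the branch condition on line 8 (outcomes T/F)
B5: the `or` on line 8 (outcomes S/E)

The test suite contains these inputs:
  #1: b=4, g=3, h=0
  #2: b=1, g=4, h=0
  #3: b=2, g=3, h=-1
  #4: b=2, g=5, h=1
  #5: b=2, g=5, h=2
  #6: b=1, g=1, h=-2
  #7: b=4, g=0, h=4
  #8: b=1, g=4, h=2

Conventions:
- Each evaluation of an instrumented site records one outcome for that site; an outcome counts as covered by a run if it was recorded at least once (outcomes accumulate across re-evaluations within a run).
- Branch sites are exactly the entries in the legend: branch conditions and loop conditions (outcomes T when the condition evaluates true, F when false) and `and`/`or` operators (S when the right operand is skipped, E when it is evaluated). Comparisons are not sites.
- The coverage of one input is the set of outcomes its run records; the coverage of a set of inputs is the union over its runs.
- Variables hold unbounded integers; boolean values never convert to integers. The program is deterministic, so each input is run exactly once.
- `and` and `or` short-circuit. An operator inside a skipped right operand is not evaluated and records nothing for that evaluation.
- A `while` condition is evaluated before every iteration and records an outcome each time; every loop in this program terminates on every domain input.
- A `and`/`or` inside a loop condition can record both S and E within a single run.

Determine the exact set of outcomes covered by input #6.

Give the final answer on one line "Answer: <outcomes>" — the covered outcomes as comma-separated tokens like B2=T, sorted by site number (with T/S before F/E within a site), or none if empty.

Event log for input #6 (b=1, g=1, h=-2):
  B1->F, B3->E, B2->T, B3->S, B2->F, B5->S, B4->T
deduplicating events, the covered set is: B1=F, B2=T, B2=F, B3=S, B3=E, B4=T, B5=S

Answer: B1=F, B2=T, B2=F, B3=S, B3=E, B4=T, B5=S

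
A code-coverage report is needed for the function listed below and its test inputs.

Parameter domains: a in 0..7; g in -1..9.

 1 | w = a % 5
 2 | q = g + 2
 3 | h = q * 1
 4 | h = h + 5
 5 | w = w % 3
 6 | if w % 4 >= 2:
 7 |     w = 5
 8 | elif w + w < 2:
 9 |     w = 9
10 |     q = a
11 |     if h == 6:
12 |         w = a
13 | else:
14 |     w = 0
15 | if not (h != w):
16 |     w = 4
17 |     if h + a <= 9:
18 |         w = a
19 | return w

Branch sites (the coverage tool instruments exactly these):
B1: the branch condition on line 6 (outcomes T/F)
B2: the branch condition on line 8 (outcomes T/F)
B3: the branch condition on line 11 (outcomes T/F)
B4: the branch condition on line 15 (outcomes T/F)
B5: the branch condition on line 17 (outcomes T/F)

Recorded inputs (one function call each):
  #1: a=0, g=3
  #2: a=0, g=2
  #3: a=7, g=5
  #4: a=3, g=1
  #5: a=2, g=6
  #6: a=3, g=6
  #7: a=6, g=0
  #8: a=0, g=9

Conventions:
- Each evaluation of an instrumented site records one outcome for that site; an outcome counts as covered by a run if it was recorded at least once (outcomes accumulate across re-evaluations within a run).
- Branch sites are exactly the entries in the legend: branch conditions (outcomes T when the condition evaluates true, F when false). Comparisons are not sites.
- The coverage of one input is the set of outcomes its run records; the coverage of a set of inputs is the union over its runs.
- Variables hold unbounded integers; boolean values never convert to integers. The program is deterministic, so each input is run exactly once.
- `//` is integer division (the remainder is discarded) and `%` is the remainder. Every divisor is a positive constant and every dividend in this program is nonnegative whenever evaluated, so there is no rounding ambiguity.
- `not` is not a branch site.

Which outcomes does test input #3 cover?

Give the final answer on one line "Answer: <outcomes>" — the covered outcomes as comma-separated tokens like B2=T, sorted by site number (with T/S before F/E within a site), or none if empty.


Tracing the run of input #3 (a=7, g=5):
  B1->T, B4->F
distinct outcomes covered: B1=T, B4=F
Answer: B1=T, B4=F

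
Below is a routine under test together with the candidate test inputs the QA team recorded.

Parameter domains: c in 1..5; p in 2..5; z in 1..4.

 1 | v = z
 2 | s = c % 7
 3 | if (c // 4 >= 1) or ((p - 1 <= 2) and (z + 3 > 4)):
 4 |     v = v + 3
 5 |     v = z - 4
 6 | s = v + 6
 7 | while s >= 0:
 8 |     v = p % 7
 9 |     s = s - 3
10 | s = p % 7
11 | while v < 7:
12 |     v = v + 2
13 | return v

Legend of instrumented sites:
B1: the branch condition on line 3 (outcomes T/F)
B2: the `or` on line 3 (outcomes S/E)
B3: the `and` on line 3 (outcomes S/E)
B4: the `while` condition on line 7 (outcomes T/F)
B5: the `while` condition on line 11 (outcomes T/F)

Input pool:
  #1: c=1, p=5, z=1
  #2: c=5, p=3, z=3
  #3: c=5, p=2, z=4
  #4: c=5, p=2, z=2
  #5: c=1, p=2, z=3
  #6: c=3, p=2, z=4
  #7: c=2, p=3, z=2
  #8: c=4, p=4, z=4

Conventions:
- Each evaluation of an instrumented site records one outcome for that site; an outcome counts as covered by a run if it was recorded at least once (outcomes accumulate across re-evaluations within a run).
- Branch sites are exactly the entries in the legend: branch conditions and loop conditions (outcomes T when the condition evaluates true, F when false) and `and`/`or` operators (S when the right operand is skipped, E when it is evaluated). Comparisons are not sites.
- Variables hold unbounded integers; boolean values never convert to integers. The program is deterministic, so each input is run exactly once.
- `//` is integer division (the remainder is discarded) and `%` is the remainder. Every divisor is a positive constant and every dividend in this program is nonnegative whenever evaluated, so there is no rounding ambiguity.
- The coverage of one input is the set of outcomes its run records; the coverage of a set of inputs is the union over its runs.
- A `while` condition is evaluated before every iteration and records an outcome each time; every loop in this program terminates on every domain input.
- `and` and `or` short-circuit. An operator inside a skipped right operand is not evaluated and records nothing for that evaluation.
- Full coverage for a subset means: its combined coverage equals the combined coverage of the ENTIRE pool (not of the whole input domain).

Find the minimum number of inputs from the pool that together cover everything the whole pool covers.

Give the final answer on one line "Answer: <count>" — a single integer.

#1 (c=1, p=5, z=1) -> covered: B1=F, B2=E, B3=S, B4=T, B4=F, B5=T, B5=F
#2 (c=5, p=3, z=3) -> covered: B1=T, B2=S, B4=T, B4=F, B5=T, B5=F
#3 (c=5, p=2, z=4) -> covered: B1=T, B2=S, B4=T, B4=F, B5=T, B5=F
#4 (c=5, p=2, z=2) -> covered: B1=T, B2=S, B4=T, B4=F, B5=T, B5=F
#5 (c=1, p=2, z=3) -> covered: B1=T, B2=E, B3=E, B4=T, B4=F, B5=T, B5=F
#6 (c=3, p=2, z=4) -> covered: B1=T, B2=E, B3=E, B4=T, B4=F, B5=T, B5=F
#7 (c=2, p=3, z=2) -> covered: B1=T, B2=E, B3=E, B4=T, B4=F, B5=T, B5=F
#8 (c=4, p=4, z=4) -> covered: B1=T, B2=S, B4=T, B4=F, B5=T, B5=F
the full pool covers 10 outcomes: B1=T, B1=F, B2=S, B2=E, B3=S, B3=E, B4=T, B4=F, B5=T, B5=F
size 1 is not enough: best union over all size-1 subsets is 7/10
size 2 is not enough: best union over all size-2 subsets is 9/10
at size 3, {1, 2, 5} reaches all 10 outcomes; every lexicographically earlier size-3 subset fails

Answer: 3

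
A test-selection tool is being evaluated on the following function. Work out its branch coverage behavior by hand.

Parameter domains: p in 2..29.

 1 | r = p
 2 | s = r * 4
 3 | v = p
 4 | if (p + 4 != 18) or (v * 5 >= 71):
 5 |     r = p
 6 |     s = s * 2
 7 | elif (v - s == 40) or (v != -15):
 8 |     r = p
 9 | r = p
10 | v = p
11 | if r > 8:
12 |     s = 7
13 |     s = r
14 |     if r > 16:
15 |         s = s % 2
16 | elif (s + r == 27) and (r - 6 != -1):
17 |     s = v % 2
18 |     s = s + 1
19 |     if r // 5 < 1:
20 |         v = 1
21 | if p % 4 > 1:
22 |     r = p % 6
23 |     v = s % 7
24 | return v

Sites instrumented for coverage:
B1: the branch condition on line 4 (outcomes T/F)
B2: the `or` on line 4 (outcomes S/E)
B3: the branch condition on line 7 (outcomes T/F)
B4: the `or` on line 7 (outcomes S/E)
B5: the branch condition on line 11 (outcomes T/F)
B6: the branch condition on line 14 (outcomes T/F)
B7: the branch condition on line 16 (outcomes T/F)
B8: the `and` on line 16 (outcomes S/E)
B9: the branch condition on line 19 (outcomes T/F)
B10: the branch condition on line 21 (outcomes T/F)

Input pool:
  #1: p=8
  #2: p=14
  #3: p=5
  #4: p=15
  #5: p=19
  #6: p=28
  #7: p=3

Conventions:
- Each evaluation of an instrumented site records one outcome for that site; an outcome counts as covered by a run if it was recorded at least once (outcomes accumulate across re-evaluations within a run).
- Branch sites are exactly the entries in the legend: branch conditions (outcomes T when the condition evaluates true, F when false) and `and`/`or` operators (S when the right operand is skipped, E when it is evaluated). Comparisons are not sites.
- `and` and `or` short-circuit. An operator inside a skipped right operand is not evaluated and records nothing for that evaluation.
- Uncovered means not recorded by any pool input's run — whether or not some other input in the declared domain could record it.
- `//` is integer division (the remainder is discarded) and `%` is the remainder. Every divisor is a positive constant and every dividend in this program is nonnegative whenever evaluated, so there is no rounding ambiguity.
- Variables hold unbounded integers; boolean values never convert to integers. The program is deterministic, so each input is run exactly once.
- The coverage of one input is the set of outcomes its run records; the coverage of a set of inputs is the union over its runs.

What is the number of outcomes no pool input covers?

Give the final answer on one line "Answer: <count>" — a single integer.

run #1 (p=8) records B1=T, B2=S, B5=F, B7=F, B8=S, B10=F
run #2 (p=14) records B1=F, B2=E, B3=T, B4=E, B5=T, B6=F, B10=T
run #3 (p=5) records B1=T, B2=S, B5=F, B7=F, B8=S, B10=F
run #4 (p=15) records B1=T, B2=S, B5=T, B6=F, B10=T
run #5 (p=19) records B1=T, B2=S, B5=T, B6=T, B10=T
run #6 (p=28) records B1=T, B2=S, B5=T, B6=T, B10=F
run #7 (p=3) records B1=T, B2=S, B5=F, B7=T, B8=E, B9=T, B10=T
union over the pool: B1=T, B1=F, B2=S, B2=E, B3=T, B4=E, B5=T, B5=F, B6=T, B6=F, B7=T, B7=F, B8=S, B8=E, B9=T, B10=T, B10=F
uncovered (3 of 20): B3=F, B4=S, B9=F

Answer: 3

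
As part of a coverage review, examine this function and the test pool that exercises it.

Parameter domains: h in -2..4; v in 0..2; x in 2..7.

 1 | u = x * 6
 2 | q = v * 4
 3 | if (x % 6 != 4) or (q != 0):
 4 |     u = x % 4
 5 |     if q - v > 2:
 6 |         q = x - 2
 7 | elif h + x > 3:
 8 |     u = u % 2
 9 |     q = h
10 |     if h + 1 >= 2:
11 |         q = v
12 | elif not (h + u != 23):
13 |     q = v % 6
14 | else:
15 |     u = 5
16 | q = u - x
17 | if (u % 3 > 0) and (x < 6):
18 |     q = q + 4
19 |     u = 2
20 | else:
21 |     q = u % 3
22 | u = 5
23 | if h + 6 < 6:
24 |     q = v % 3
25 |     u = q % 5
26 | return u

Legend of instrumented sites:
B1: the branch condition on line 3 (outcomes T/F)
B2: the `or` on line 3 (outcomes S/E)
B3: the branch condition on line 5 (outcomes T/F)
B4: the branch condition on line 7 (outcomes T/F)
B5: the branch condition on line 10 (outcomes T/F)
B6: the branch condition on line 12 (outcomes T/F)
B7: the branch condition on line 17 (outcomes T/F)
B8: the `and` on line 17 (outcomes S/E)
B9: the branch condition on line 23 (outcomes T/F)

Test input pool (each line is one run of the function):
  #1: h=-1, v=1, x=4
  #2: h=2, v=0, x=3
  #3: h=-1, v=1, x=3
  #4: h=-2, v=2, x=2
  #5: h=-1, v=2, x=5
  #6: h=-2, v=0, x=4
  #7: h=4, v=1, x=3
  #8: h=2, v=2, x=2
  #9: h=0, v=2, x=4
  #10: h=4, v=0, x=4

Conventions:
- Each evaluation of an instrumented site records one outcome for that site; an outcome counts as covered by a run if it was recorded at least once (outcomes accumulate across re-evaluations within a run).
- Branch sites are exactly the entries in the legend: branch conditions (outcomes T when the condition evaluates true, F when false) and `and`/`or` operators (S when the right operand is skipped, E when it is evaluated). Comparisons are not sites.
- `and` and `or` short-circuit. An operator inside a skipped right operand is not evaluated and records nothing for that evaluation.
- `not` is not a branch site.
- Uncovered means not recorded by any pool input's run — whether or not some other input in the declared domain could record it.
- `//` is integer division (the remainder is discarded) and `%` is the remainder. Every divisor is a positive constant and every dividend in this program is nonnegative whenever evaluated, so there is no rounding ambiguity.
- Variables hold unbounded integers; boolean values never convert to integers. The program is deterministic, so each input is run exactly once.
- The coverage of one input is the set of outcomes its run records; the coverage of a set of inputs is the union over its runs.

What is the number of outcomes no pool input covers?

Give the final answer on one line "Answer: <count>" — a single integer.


input #1, h=-1, v=1, x=4: events B2->E, B1->T, B3->T, B8->S, B7->F, B9->T; outcomes B1=T, B2=E, B3=T, B7=F, B8=S, B9=T
input #2, h=2, v=0, x=3: events B2->S, B1->T, B3->F, B8->S, B7->F, B9->F; outcomes B1=T, B2=S, B3=F, B7=F, B8=S, B9=F
input #3, h=-1, v=1, x=3: events B2->S, B1->T, B3->T, B8->S, B7->F, B9->T; outcomes B1=T, B2=S, B3=T, B7=F, B8=S, B9=T
input #4, h=-2, v=2, x=2: events B2->S, B1->T, B3->T, B8->E, B7->T, B9->T; outcomes B1=T, B2=S, B3=T, B7=T, B8=E, B9=T
input #5, h=-1, v=2, x=5: events B2->S, B1->T, B3->T, B8->E, B7->T, B9->T; outcomes B1=T, B2=S, B3=T, B7=T, B8=E, B9=T
input #6, h=-2, v=0, x=4: events B2->E, B1->F, B4->F, B6->F, B8->E, B7->T, B9->T; outcomes B1=F, B2=E, B4=F, B6=F, B7=T, B8=E, B9=T
input #7, h=4, v=1, x=3: events B2->S, B1->T, B3->T, B8->S, B7->F, B9->F; outcomes B1=T, B2=S, B3=T, B7=F, B8=S, B9=F
input #8, h=2, v=2, x=2: events B2->S, B1->T, B3->T, B8->E, B7->T, B9->F; outcomes B1=T, B2=S, B3=T, B7=T, B8=E, B9=F
input #9, h=0, v=2, x=4: events B2->E, B1->T, B3->T, B8->S, B7->F, B9->F; outcomes B1=T, B2=E, B3=T, B7=F, B8=S, B9=F
input #10, h=4, v=0, x=4: events B2->E, B1->F, B4->T, B5->T, B8->S, B7->F, B9->F; outcomes B1=F, B2=E, B4=T, B5=T, B7=F, B8=S, B9=F
union over the pool: B1=T, B1=F, B2=S, B2=E, B3=T, B3=F, B4=T, B4=F, B5=T, B6=F, B7=T, B7=F, B8=S, B8=E, B9=T, B9=F
uncovered (2 of 18): B5=F, B6=T
Answer: 2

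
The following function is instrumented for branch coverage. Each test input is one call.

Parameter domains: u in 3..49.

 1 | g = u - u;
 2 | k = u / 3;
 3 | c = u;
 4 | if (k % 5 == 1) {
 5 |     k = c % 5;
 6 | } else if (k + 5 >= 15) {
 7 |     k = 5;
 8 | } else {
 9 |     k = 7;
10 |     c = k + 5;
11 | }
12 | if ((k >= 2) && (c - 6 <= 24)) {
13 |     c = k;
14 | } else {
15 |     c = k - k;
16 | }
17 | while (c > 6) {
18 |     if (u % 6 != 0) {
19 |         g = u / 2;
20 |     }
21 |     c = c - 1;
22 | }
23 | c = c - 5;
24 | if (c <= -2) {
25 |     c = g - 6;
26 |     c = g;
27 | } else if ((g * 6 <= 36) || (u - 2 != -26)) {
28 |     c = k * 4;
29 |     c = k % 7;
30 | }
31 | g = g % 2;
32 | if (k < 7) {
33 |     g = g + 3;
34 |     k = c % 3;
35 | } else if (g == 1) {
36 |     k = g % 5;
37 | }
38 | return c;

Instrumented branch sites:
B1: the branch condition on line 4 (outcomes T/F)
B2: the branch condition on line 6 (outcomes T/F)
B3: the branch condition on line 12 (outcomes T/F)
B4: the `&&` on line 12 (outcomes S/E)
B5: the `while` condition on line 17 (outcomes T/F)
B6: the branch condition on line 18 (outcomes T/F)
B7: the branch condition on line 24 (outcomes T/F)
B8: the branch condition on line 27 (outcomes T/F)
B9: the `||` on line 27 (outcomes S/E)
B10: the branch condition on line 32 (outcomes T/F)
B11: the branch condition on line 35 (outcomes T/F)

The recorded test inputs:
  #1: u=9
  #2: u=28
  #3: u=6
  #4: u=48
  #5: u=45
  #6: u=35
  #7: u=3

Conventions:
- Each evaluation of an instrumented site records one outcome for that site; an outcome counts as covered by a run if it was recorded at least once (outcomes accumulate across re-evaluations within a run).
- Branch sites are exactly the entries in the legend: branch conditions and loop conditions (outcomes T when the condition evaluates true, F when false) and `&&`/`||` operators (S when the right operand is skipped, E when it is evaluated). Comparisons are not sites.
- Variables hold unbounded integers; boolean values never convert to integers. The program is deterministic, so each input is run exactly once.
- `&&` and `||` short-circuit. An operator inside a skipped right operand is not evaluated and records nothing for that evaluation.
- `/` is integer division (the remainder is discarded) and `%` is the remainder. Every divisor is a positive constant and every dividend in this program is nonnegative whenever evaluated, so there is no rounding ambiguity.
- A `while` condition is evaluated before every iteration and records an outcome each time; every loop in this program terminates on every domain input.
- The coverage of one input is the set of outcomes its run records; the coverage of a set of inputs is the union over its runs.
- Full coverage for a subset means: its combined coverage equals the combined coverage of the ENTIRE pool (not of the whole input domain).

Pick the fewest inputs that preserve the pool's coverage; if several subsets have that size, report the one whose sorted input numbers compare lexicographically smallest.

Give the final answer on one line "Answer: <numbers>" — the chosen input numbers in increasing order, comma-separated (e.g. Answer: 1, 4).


test 1 (u=9) hits B1=F, B2=F, B3=T, B4=E, B5=T, B5=F, B6=T, B7=F, B8=T, B9=S, B10=F, B11=F
test 2 (u=28) hits B1=F, B2=F, B3=T, B4=E, B5=T, B5=F, B6=T, B7=F, B8=T, B9=E, B10=F, B11=F
test 3 (u=6) hits B1=F, B2=F, B3=T, B4=E, B5=T, B5=F, B6=F, B7=F, B8=T, B9=S, B10=F, B11=F
test 4 (u=48) hits B1=T, B3=F, B4=E, B5=F, B7=T, B10=T
test 5 (u=45) hits B1=F, B2=T, B3=F, B4=E, B5=F, B7=T, B10=T
test 6 (u=35) hits B1=T, B3=F, B4=S, B5=F, B7=T, B10=T
test 7 (u=3) hits B1=T, B3=T, B4=E, B5=F, B7=T, B10=T
the full pool covers 20 outcomes: B1=T, B1=F, B2=T, B2=F, B3=T, B3=F, B4=S, B4=E, B5=T, B5=F, B6=T, B6=F, B7=T, B7=F, B8=T, B9=S, B9=E, B10=T, B10=F, B11=F
no size-1 subset reaches all 20 outcomes (best union: 12/20)
no size-2 subset reaches all 20 outcomes (best union: 17/20)
no size-3 subset reaches all 20 outcomes (best union: 19/20)
inputs {2, 3, 5, 6} (size 4) cover everything; no size-4 subset with a lexicographically smaller index list covers all 20
Answer: 2, 3, 5, 6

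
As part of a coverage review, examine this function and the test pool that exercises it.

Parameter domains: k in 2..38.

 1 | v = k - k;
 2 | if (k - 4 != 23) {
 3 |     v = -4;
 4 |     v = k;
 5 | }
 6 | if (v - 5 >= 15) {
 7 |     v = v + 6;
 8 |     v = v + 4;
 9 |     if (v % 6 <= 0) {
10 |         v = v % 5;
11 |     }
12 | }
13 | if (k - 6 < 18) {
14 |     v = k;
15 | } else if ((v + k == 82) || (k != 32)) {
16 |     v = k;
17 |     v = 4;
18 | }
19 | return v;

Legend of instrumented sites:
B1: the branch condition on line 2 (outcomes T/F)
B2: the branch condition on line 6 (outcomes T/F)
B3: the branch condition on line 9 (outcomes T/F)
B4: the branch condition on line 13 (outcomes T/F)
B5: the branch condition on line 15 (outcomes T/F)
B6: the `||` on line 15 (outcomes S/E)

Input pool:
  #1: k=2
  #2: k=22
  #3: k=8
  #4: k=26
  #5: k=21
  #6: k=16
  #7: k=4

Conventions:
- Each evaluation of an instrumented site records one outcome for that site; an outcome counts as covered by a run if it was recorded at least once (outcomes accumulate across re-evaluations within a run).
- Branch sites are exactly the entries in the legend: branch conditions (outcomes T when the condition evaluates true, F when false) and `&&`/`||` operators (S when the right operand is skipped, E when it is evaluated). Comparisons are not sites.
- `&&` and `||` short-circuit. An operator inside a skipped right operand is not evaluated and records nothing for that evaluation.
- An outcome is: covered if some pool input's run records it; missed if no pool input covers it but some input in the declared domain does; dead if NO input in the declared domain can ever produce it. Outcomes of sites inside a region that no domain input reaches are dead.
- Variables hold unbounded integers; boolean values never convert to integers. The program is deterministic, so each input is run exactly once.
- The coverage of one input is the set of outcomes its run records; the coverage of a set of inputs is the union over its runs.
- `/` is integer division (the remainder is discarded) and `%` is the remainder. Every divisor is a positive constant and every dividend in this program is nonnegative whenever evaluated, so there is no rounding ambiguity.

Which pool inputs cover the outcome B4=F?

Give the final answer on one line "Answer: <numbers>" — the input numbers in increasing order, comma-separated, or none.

input #1 (k=2): does not produce B4=F
input #2 (k=22): does not produce B4=F
input #3 (k=8): does not produce B4=F
input #4 (k=26): produces B4=F
input #5 (k=21): does not produce B4=F
input #6 (k=16): does not produce B4=F
input #7 (k=4): does not produce B4=F

Answer: 4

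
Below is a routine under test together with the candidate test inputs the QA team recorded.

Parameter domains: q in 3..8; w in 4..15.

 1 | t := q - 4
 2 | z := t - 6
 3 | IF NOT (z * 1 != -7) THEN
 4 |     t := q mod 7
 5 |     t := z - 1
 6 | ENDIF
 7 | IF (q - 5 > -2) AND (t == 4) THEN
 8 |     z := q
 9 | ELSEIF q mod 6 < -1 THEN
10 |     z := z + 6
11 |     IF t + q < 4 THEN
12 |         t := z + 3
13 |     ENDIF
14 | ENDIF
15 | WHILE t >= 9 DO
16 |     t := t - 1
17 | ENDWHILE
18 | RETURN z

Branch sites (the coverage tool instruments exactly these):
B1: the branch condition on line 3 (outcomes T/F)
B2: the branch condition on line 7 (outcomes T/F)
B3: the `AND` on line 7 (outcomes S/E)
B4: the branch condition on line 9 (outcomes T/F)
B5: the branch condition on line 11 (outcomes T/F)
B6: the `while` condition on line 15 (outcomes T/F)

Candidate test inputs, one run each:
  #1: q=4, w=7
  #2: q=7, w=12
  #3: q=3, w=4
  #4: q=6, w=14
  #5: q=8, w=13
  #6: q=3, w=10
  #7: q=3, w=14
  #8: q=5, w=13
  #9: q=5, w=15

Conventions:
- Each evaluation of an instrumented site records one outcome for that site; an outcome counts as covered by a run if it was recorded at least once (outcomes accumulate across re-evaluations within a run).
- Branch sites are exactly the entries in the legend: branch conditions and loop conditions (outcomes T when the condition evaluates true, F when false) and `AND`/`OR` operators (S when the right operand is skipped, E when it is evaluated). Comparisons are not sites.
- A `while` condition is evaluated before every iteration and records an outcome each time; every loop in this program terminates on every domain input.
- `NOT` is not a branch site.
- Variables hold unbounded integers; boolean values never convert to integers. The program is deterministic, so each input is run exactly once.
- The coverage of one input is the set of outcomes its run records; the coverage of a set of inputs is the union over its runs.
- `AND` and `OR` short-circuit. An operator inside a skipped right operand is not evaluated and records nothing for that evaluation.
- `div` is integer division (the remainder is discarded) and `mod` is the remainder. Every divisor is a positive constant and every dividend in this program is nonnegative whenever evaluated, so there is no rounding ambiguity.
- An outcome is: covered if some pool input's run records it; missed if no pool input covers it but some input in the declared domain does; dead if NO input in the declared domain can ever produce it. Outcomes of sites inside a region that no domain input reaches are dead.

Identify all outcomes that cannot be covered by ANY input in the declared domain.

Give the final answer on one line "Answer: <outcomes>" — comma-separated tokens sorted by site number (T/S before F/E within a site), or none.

checking every outcome against all 72 domain inputs:
  B4=T: zero occurrences over every domain input -> dead
  B5=T: zero occurrences over every domain input -> dead
  B5=F: zero occurrences over every domain input -> dead
  B6=T: zero occurrences over every domain input -> dead
  reachable outcomes have witnesses, e.g. B1=T (e.g. q=3, w=4), B1=F (e.g. q=4, w=4), B2=T (e.g. q=8, w=4), B2=F (e.g. q=3, w=4)

Answer: B4=T, B5=T, B5=F, B6=T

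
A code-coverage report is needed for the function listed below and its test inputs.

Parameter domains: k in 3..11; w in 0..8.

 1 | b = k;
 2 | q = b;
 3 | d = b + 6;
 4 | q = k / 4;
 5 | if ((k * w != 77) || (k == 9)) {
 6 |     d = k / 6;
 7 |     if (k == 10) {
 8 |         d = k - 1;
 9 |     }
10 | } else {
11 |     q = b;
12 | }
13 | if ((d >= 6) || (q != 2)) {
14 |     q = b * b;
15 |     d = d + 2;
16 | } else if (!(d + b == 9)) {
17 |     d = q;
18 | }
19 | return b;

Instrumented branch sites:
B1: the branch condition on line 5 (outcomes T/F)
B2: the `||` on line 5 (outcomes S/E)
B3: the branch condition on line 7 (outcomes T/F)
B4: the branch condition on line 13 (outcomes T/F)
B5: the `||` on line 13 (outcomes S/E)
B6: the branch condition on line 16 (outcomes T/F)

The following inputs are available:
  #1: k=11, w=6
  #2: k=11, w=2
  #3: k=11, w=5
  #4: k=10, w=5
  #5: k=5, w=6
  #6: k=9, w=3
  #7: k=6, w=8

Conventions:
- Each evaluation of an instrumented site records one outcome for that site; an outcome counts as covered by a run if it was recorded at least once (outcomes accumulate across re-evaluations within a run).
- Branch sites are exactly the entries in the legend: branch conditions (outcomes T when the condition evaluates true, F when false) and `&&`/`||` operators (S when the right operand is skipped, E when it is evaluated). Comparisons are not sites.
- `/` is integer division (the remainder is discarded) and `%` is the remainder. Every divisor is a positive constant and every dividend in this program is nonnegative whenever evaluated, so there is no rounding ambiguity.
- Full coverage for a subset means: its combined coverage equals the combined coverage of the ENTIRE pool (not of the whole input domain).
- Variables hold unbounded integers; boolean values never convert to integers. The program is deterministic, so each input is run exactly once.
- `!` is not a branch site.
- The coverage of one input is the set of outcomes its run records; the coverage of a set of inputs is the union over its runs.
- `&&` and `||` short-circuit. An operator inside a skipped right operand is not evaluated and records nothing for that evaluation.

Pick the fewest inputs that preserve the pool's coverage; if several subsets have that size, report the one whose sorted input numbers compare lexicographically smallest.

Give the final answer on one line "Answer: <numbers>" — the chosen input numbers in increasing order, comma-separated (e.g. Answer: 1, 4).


run #1 (k=11, w=6) runs B2->S, B1->T, B3->F, B5->E, B4->F, B6->T; records B1=T, B2=S, B3=F, B4=F, B5=E, B6=T
run #2 (k=11, w=2) runs B2->S, B1->T, B3->F, B5->E, B4->F, B6->T; records B1=T, B2=S, B3=F, B4=F, B5=E, B6=T
run #3 (k=11, w=5) runs B2->S, B1->T, B3->F, B5->E, B4->F, B6->T; records B1=T, B2=S, B3=F, B4=F, B5=E, B6=T
run #4 (k=10, w=5) runs B2->S, B1->T, B3->T, B5->S, B4->T; records B1=T, B2=S, B3=T, B4=T, B5=S
run #5 (k=5, w=6) runs B2->S, B1->T, B3->F, B5->E, B4->T; records B1=T, B2=S, B3=F, B4=T, B5=E
run #6 (k=9, w=3) runs B2->S, B1->T, B3->F, B5->E, B4->F, B6->T; records B1=T, B2=S, B3=F, B4=F, B5=E, B6=T
run #7 (k=6, w=8) runs B2->S, B1->T, B3->F, B5->E, B4->T; records B1=T, B2=S, B3=F, B4=T, B5=E
union over all inputs: B1=T, B2=S, B3=T, B3=F, B4=T, B4=F, B5=S, B5=E, B6=T (9 outcomes)
size 1 is not enough: best union over all size-1 subsets is 6/9
inputs {1, 4} (size 2) cover everything; no size-2 subset with a lexicographically smaller index list covers all 9
Answer: 1, 4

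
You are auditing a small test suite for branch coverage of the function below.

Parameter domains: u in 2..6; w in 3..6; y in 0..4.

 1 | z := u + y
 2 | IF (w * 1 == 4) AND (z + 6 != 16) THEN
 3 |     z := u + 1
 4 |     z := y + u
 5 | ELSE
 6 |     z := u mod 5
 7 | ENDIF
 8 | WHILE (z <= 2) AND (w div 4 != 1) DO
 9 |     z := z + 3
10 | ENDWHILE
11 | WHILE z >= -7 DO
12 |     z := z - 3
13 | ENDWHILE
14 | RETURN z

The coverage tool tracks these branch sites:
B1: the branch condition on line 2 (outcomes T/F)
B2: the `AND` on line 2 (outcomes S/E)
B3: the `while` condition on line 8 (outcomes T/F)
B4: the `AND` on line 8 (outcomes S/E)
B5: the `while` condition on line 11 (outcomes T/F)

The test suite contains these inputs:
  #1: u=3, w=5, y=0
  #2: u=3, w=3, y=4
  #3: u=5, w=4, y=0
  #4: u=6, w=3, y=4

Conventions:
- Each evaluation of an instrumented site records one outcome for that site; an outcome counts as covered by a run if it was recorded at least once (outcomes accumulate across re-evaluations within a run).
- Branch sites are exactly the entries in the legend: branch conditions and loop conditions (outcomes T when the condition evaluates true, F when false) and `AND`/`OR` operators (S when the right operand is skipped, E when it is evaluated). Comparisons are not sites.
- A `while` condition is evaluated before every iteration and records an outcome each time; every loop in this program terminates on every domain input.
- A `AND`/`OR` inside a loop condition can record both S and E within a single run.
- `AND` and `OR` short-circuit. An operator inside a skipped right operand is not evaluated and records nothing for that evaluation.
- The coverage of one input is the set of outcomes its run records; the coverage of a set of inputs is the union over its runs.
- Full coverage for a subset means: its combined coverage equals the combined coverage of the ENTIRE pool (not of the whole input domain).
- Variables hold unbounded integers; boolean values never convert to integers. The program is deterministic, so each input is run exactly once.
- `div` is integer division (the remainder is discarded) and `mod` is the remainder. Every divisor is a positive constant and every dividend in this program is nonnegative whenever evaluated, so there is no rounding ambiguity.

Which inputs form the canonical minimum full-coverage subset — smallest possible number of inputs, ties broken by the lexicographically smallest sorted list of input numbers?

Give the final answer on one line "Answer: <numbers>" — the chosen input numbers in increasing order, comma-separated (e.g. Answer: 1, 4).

input #1 (u=3, w=5, y=0): events B2->S, B1->F, B4->S, B3->F, B5->T, B5->T, B5->T, B5->T, B5->F; covers B1=F, B2=S, B3=F, B4=S, B5=T, B5=F
input #2 (u=3, w=3, y=4): events B2->S, B1->F, B4->S, B3->F, B5->T, B5->T, B5->T, B5->T, B5->F; covers B1=F, B2=S, B3=F, B4=S, B5=T, B5=F
input #3 (u=5, w=4, y=0): events B2->E, B1->T, B4->S, B3->F, B5->T, B5->T, B5->T, B5->T, B5->T, B5->F; covers B1=T, B2=E, B3=F, B4=S, B5=T, B5=F
input #4 (u=6, w=3, y=4): events B2->S, B1->F, B4->E, B3->T, B4->S, B3->F, B5->T, B5->T, B5->T, B5->T, B5->F; covers B1=F, B2=S, B3=T, B3=F, B4=S, B4=E, B5=T, B5=F
together the pool reaches 10 outcomes: B1=T, B1=F, B2=S, B2=E, B3=T, B3=F, B4=S, B4=E, B5=T, B5=F
no size-1 subset reaches all 10 outcomes (best union: 8/10)
at size 2, {3, 4} reaches all 10 outcomes; every lexicographically earlier size-2 subset fails

Answer: 3, 4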